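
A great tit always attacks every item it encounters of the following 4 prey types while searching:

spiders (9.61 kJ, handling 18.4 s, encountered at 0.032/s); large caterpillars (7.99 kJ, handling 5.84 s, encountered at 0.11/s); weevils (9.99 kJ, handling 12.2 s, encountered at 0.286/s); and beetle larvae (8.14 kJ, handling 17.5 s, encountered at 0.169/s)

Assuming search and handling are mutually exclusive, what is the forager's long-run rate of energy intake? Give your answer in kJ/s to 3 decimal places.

0.624 kJ/s

R = Σλ_iE_i / (1 + Σλ_ih_i)
Numerator: 0.032×9.61 + 0.11×7.99 + 0.286×9.99 + 0.169×8.14 = 5.419
Denominator: 1 + 0.032×18.4 + 0.11×5.84 + 0.286×12.2 + 0.169×17.5 = 8.678
R = 5.419/8.678 = 0.6245 kJ/s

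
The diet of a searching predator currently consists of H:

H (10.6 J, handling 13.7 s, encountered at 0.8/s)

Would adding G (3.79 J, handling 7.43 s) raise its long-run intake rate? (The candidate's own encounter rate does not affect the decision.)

On H alone, R = ΣλE/(1+Σλh) = 8.48/11.96 = 0.709 J/s.
G: E/h = 3.79/7.43 = 0.5101 J/s.
Since 0.5101 < R, time spent handling G is better spent searching.

No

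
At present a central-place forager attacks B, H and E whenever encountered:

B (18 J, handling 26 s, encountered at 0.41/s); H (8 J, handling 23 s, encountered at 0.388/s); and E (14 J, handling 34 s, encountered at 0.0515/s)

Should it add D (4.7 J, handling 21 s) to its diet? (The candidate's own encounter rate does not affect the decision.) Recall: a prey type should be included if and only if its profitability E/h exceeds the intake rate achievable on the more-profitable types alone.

Current rate: (0.41×18 + 0.388×8 + 0.0515×14)/(1 + 0.41×26 + 0.388×23 + 0.0515×34) = 0.5017 J/s.
Profitability of D: 4.7/21 = 0.2238 J/s.
Since 0.2238 < R, time spent handling D is better spent searching.

No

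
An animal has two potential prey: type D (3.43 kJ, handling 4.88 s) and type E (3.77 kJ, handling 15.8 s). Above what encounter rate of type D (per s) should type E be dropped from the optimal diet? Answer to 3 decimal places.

The zero-one rule: include type E iff E₂/h₂ > λE₁/(1+λh₁). Equality gives the switch point.
λE₁h₂ = E₂ + λE₂h₁ ⇒ λ = E₂/(E₁h₂ − E₂h₁) = 3.77/(54.19 − 18.4) = 0.1053 per s.

0.105 per s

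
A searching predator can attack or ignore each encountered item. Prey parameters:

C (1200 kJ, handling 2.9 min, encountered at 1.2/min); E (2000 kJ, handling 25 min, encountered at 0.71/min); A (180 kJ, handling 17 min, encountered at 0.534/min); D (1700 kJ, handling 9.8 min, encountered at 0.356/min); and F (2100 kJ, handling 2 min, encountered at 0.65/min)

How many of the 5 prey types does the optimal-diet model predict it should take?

1

Profitabilities (E/h, kJ/min): F 1.05e+03, C 414, D 173, E 80, A 10.6. Add prey in this order while the next type's profitability exceeds the intake rate on those already taken.
Rate on top 1: 593.5. C: 414 < 593.5 → exclude; stop.
Optimal diet: F — 1 of 5 types.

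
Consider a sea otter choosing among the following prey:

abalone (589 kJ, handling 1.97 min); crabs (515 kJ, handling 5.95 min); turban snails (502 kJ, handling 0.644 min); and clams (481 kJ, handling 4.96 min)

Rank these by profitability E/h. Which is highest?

turban snails

Profitability E/h (kJ/min): abalone = 589/1.97 = 299, crabs = 515/5.95 = 86.6, turban snails = 502/0.644 = 780, clams = 481/4.96 = 97.
Ranked: turban snails > abalone > clams > crabs.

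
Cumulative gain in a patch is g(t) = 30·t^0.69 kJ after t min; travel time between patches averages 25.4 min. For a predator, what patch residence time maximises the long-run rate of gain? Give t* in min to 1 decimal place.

By the marginal value theorem, leave when the instantaneous gain rate g'(t) equals the habitat-wide average g(t)/(T + t).
g'(t) = 0.69·30·t^-0.31. Setting 0.69·30·t^-0.31 = 30·t^0.69/(25.4+t) gives 0.69(25.4+t) = t, so 0.31·t = 0.69×25.4.
t* = 0.69×25.4/0.31 = 56.54 min.

56.5 min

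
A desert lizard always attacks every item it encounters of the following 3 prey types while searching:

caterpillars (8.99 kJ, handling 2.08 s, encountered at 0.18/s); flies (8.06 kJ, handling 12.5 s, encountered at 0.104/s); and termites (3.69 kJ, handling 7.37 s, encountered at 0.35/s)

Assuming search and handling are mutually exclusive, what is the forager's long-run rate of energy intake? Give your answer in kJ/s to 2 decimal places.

R = (0.18×8.99 + 0.104×8.06 + 0.35×3.69) / (1 + 0.18×2.08 + 0.104×12.5 + 0.35×7.37) = 3.748/5.254 = 0.7134 kJ/s.

0.71 kJ/s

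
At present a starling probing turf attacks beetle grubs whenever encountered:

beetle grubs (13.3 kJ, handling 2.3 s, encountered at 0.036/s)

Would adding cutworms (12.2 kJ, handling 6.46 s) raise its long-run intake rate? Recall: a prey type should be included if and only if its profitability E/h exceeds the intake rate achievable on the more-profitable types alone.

Yes

Intake rate on the current diet: R = (0.036×13.3) / (1 + 0.036×2.3) = 0.4788/1.083 = 0.4422 kJ/s.
Profitability of cutworms: 12.2/6.46 = 1.889 kJ/s.
1.889 > 0.4422, so adding cutworms raises the average — include it.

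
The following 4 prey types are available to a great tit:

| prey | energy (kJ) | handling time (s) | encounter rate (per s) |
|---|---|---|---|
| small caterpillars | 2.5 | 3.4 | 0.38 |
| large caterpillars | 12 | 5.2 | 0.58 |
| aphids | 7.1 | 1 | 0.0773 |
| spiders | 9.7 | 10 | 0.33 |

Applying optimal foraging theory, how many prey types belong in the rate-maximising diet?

E/h in descending order: aphids 7.1, large caterpillars 2.31, spiders 0.97, small caterpillars 0.735 kJ/s. The optimal diet is the largest prefix of this list for which every included type satisfies E_i/h_i > R on the types above it.
Rate on top 1: 0.5094. large caterpillars: 2.31 > 0.5094 → include.
Rate on top 2: 1.834. spiders: 0.97 < 1.834 → exclude; stop.
Optimal diet: aphids, large caterpillars — 2 of 4 types.

2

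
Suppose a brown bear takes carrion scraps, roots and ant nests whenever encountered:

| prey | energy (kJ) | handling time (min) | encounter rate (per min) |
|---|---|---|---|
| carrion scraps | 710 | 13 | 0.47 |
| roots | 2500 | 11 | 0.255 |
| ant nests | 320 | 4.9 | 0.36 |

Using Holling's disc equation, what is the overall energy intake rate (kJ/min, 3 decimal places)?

R = Σλ_iE_i / (1 + Σλ_ih_i)
Numerator: 0.47×710 + 0.255×2500 + 0.36×320 = 1086
Denominator: 1 + 0.47×13 + 0.255×11 + 0.36×4.9 = 11.68
R = 1086/11.68 = 93.02 kJ/min

93.022 kJ/min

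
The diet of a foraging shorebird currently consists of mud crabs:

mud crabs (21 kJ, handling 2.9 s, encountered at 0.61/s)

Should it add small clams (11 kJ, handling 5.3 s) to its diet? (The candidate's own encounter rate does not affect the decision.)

Current rate: (0.61×21)/(1 + 0.61×2.9) = 4.626 kJ/s.
Profitability of small clams: 11/5.3 = 2.075 kJ/s.
Since 2.075 < R, time spent handling small clams is better spent searching.

No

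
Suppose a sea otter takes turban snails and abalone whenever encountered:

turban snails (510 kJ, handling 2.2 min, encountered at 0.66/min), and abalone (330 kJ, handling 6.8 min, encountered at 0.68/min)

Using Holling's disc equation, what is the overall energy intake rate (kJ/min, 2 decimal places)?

79.28 kJ/min

R = (0.66×510 + 0.68×330) / (1 + 0.66×2.2 + 0.68×6.8) = 561/7.076 = 79.28 kJ/min.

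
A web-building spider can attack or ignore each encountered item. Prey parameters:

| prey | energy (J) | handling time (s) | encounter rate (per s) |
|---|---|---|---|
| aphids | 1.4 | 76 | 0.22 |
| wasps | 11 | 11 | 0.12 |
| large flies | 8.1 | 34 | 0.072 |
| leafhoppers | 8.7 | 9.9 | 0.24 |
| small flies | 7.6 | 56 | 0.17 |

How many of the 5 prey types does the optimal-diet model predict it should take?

Rank by E/h (J/s): wasps 1, leafhoppers 0.879, large flies 0.238, small flies 0.136, aphids 0.0184. Include each in turn until the next type's E/h falls below the running intake rate.
Rate on top 1: 0.569. leafhoppers: 0.879 > 0.569 → include.
Rate on top 2: 0.7257. large flies: 0.238 < 0.7257 → exclude; stop.
Optimal diet: wasps, leafhoppers — 2 of 5 types.

2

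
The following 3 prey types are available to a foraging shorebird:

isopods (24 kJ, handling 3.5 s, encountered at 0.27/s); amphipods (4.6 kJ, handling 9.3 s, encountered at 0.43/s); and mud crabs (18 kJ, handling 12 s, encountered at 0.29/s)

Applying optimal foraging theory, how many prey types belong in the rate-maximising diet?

1

Rank by E/h (kJ/s): isopods 6.86, mud crabs 1.5, amphipods 0.495. Include each in turn until the next type's E/h falls below the running intake rate.
Rate on top 1: 3.332. mud crabs: 1.5 < 3.332 → exclude; stop.
Optimal diet: isopods — 1 of 3 types.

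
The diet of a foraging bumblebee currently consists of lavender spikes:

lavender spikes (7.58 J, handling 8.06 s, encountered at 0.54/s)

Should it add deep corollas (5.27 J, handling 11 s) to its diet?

No

Current rate: (0.54×7.58)/(1 + 0.54×8.06) = 0.7647 J/s.
deep corollas: E/h = 5.27/11 = 0.4791 J/s.
Since 0.4791 < R, time spent handling deep corollas is better spent searching.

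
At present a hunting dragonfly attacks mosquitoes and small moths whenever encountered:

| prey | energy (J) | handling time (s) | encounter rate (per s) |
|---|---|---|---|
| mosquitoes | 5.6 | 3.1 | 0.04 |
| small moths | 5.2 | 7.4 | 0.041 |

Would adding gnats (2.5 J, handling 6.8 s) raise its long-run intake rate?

Yes

On mosquitoes and small moths alone, R = ΣλE/(1+Σλh) = 0.4372/1.427 = 0.3063 J/s.
gnats: E/h = 2.5/6.8 = 0.3676 J/s.
Since 0.3676 > R, including gnats increases the long-run rate.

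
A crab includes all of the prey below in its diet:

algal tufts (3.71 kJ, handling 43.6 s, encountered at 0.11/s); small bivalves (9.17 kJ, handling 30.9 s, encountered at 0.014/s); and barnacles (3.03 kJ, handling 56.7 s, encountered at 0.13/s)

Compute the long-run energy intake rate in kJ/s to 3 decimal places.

R = (0.11×3.71 + 0.014×9.17 + 0.13×3.03) / (1 + 0.11×43.6 + 0.014×30.9 + 0.13×56.7) = 0.9304/13.6 = 0.06841 kJ/s.

0.068 kJ/s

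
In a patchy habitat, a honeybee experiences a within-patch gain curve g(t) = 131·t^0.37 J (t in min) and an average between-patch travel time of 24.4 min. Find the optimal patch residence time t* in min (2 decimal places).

Optimal t* satisfies g'(t*) = g(t*)/(T + t*).
g'(t) = 0.37·131·t^-0.63. Setting 0.37·131·t^-0.63 = 131·t^0.37/(24.4+t) gives 0.37(24.4+t) = t, so 0.63·t = 0.37×24.4.
t* = 0.37×24.4/0.63 = 14.33 min.

14.33 min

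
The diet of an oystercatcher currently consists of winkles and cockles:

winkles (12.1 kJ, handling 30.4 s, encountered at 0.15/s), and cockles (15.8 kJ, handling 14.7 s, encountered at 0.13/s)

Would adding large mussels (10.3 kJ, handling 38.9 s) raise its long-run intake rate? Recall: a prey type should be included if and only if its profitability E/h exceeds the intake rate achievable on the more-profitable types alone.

Current rate: (0.15×12.1 + 0.13×15.8)/(1 + 0.15×30.4 + 0.13×14.7) = 0.5179 kJ/s.
Profitability of large mussels: 10.3/38.9 = 0.2648 kJ/s.
0.2648 < 0.5179, so adding large mussels would lower the average — exclude it.

No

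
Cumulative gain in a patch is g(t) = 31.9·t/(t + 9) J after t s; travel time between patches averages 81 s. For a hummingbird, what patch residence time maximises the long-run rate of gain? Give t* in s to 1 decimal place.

By the marginal value theorem, leave when the instantaneous gain rate g'(t) equals the habitat-wide average g(t)/(T + t).
g'(t) = 31.9·9/(t + 9)². Setting 31.9·9/(t+9)² = 31.9t/[(t+9)(81+t)] gives 9(81+t) = t(t+9), so t² = 9×81 = 729.
t* = √729 = 27 s.

27.0 s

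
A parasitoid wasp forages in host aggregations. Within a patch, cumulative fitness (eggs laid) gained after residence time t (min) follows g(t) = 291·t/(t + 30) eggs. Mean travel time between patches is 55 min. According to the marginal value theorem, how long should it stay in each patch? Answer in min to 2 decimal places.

40.62 min

By the marginal value theorem, leave when the instantaneous gain rate g'(t) equals the habitat-wide average g(t)/(T + t).
g'(t) = 291·30/(t + 30)². Setting 291·30/(t+30)² = 291t/[(t+30)(55+t)] gives 30(55+t) = t(t+30), so t² = 30×55 = 1650.
t* = √1650 = 40.62 min.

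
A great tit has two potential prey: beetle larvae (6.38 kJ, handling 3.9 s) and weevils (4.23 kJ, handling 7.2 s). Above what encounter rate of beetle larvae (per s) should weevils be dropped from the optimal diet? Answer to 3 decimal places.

The zero-one rule: include weevils iff E₂/h₂ > λE₁/(1+λh₁). Equality gives the switch point.
λE₁h₂ = E₂ + λE₂h₁ ⇒ λ = E₂/(E₁h₂ − E₂h₁) = 4.23/(45.94 − 16.5) = 0.1437 per s.

0.144 per s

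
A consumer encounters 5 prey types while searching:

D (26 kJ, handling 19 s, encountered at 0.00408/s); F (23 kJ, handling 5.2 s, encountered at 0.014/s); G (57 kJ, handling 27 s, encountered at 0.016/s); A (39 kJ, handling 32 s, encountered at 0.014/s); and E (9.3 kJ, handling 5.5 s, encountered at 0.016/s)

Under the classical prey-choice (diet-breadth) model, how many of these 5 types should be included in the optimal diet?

5

Profitabilities (E/h, kJ/s): F 4.42, G 2.11, E 1.69, D 1.37, A 1.22. Add prey in this order while the next type's profitability exceeds the intake rate on those already taken.
Rate on top 1: 0.3001. G: 2.11 > 0.3001 → include.
Rate on top 2: 0.82. E: 1.69 > 0.82 → include.
Rate on top 3: 0.8682. D: 1.37 > 0.8682 → include.
Rate on top 4: 0.8914. A: 1.22 > 0.8914 → include.
Optimal diet: F, G, E, D, A — 5 of 5 types.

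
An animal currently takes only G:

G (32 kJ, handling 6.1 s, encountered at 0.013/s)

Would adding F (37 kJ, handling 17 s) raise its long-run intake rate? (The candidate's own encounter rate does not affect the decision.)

On G alone, R = ΣλE/(1+Σλh) = 0.416/1.079 = 0.3854 kJ/s.
Profitability of F: 37/17 = 2.176 kJ/s.
2.176 > 0.3854, so adding F raises the average — include it.

Yes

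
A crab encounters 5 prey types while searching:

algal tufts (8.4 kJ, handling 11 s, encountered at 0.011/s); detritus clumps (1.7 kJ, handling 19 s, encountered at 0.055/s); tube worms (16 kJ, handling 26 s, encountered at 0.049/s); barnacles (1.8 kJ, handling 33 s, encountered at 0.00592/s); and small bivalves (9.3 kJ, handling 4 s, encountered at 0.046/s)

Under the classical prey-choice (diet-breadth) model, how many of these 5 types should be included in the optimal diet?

3

Profitabilities (E/h, kJ/s): small bivalves 2.33, algal tufts 0.764, tube worms 0.615, detritus clumps 0.0895, barnacles 0.0545. Add prey in this order while the next type's profitability exceeds the intake rate on those already taken.
Rate on top 1: 0.3613. algal tufts: 0.764 > 0.3613 → include.
Rate on top 2: 0.3986. tube worms: 0.615 > 0.3986 → include.
Rate on top 3: 0.5057. detritus clumps: 0.0895 < 0.5057 → exclude; stop.
Optimal diet: small bivalves, algal tufts, tube worms — 3 of 5 types.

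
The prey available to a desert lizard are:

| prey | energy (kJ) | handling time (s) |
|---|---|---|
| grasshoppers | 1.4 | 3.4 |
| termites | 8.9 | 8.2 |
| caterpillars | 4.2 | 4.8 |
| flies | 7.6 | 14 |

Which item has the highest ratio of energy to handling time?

termites

In descending order of E/h:
termites: 8.9/8.2 = 1.09 kJ/s
caterpillars: 4.2/4.8 = 0.875 kJ/s
flies: 7.6/14 = 0.543 kJ/s
grasshoppers: 1.4/3.4 = 0.412 kJ/s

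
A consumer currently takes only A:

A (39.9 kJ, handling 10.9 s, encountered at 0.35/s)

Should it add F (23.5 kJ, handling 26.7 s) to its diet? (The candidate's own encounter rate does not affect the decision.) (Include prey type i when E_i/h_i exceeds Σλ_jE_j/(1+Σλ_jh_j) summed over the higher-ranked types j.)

On A alone, R = ΣλE/(1+Σλh) = 13.96/4.815 = 2.9 kJ/s.
Profitability of F: 23.5/26.7 = 0.8801 kJ/s.
0.8801 < 2.9, so adding F would lower the average — exclude it.

No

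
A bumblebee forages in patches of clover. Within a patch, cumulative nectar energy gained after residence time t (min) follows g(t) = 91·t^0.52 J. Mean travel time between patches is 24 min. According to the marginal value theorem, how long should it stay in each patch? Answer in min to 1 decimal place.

26.0 min

By the marginal value theorem, leave when the instantaneous gain rate g'(t) equals the habitat-wide average g(t)/(T + t).
g'(t) = 0.52·91·t^-0.48. Setting 0.52·91·t^-0.48 = 91·t^0.52/(24+t) gives 0.52(24+t) = t, so 0.48·t = 0.52×24.
t* = 0.52×24/0.48 = 26 min.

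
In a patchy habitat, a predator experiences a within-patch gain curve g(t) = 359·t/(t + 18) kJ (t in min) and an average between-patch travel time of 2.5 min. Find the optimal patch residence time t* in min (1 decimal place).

Optimal t* satisfies g'(t*) = g(t*)/(T + t*).
g'(t) = 359·18/(t + 18)². Setting 359·18/(t+18)² = 359t/[(t+18)(2.5+t)] gives 18(2.5+t) = t(t+18), so t² = 18×2.5 = 45.
t* = √45 = 6.708 min.

6.7 min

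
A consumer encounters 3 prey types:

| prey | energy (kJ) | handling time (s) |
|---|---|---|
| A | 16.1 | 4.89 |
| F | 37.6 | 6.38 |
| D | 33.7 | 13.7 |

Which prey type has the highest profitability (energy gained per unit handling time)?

F

In descending order of E/h:
F: 37.6/6.38 = 5.89 kJ/s
A: 16.1/4.89 = 3.29 kJ/s
D: 33.7/13.7 = 2.46 kJ/s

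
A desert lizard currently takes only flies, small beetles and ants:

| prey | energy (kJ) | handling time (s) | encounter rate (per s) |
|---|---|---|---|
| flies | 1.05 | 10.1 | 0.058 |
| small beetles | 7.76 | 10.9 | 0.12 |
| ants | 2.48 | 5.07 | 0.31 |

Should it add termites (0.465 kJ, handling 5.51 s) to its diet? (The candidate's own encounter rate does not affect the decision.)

No

Intake rate on the current diet: R = (0.058×1.05 + 0.12×7.76 + 0.31×2.48) / (1 + 0.058×10.1 + 0.12×10.9 + 0.31×5.07) = 1.761/4.466 = 0.3943 kJ/s.
termites: E/h = 0.465/5.51 = 0.08439 kJ/s.
0.08439 < 0.3943, so adding termites would lower the average — exclude it.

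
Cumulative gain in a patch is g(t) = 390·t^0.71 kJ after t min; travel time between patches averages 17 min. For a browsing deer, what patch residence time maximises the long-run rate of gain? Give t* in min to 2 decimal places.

By the marginal value theorem, leave when the instantaneous gain rate g'(t) equals the habitat-wide average g(t)/(T + t).
g'(t) = 0.71·390·t^-0.29. Setting 0.71·390·t^-0.29 = 390·t^0.71/(17+t) gives 0.71(17+t) = t, so 0.29·t = 0.71×17.
t* = 0.71×17/0.29 = 41.62 min.

41.62 min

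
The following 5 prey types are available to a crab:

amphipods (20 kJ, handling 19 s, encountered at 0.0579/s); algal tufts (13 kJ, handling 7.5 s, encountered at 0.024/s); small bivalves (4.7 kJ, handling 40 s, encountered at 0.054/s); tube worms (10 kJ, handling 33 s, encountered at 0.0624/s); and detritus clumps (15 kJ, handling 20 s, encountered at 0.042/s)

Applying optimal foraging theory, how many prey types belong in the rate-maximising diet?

3

Profitabilities (E/h, kJ/s): algal tufts 1.73, amphipods 1.05, detritus clumps 0.75, tube worms 0.303, small bivalves 0.118. Add prey in this order while the next type's profitability exceeds the intake rate on those already taken.
Rate on top 1: 0.2644. amphipods: 1.05 > 0.2644 → include.
Rate on top 2: 0.6447. detritus clumps: 0.75 > 0.6447 → include.
Rate on top 3: 0.6731. tube worms: 0.303 < 0.6731 → exclude; stop.
Optimal diet: algal tufts, amphipods, detritus clumps — 3 of 5 types.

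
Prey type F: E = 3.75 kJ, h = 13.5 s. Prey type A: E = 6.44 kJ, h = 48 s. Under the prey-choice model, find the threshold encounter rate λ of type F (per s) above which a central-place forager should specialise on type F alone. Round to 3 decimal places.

The zero-one rule: include type A iff E₂/h₂ > λE₁/(1+λh₁). Equality gives the switch point.
λE₁h₂ = E₂ + λE₂h₁ ⇒ λ = E₂/(E₁h₂ − E₂h₁) = 6.44/(180 − 86.94) = 0.0692 per s.

0.069 per s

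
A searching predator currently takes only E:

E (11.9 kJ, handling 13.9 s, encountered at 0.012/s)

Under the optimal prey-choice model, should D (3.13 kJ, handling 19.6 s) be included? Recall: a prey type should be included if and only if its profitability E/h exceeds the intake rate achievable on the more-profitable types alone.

On E alone, R = ΣλE/(1+Σλh) = 0.1428/1.167 = 0.1224 kJ/s.
D: E/h = 3.13/19.6 = 0.1597 kJ/s.
Since 0.1597 > R, including D increases the long-run rate.

Yes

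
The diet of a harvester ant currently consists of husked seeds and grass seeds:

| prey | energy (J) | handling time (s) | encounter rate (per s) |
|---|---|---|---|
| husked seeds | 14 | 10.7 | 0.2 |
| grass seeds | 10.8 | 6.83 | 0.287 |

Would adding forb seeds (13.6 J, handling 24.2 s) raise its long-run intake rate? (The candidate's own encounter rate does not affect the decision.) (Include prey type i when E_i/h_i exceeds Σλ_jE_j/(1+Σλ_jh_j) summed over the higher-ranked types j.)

No

Current rate: (0.2×14 + 0.287×10.8)/(1 + 0.2×10.7 + 0.287×6.83) = 1.157 J/s.
forb seeds: E/h = 13.6/24.2 = 0.562 J/s.
0.562 < 1.157, so adding forb seeds would lower the average — exclude it.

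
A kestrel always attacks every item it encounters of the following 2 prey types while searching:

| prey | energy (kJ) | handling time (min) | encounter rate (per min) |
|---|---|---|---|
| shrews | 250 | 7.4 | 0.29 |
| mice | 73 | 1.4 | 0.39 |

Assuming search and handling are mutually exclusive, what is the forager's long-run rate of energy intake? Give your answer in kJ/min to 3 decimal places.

27.348 kJ/min

Energy encountered per unit search time: 0.29×250 + 0.39×73 = 101 kJ/min.
Handling time per unit search time: 0.29×7.4 + 0.39×1.4 = 2.692.
Rate = 101/(1 + 2.692) = 27.35 kJ/min.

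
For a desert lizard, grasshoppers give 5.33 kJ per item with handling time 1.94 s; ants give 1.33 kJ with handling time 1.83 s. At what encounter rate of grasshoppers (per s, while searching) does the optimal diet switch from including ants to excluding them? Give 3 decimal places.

0.185 per s

The zero-one rule: include ants iff E₂/h₂ > λE₁/(1+λh₁). Equality gives the switch point.
λE₁h₂ = E₂ + λE₂h₁ ⇒ λ = E₂/(E₁h₂ − E₂h₁) = 1.33/(9.754 − 2.58) = 0.1854 per s.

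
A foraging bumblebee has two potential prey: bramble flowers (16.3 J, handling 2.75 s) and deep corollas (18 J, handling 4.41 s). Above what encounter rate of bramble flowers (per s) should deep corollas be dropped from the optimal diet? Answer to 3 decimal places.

The zero-one rule: include deep corollas iff E₂/h₂ > λE₁/(1+λh₁). Equality gives the switch point.
λE₁h₂ = E₂ + λE₂h₁ ⇒ λ = E₂/(E₁h₂ − E₂h₁) = 18/(71.88 − 49.5) = 0.8042 per s.

0.804 per s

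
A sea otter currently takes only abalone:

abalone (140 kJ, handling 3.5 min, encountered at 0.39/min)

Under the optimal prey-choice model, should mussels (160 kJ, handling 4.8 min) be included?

Intake rate on the current diet: R = (0.39×140) / (1 + 0.39×3.5) = 54.6/2.365 = 23.09 kJ/min.
mussels: E/h = 160/4.8 = 33.33 kJ/min.
33.33 > 23.09, so adding mussels raises the average — include it.

Yes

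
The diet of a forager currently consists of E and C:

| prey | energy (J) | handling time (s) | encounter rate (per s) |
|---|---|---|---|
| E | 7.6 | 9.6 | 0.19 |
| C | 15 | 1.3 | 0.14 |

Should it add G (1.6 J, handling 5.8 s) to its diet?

No

Current rate: (0.19×7.6 + 0.14×15)/(1 + 0.19×9.6 + 0.14×1.3) = 1.179 J/s.
Profitability of G: 1.6/5.8 = 0.2759 J/s.
0.2759 < 1.179, so adding G would lower the average — exclude it.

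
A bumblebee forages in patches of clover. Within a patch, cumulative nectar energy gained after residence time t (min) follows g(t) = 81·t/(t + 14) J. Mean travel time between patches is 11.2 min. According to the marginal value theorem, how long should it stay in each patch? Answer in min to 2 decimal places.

12.52 min

Optimal t* satisfies g'(t*) = g(t*)/(T + t*).
g'(t) = 81·14/(t + 14)². Setting 81·14/(t+14)² = 81t/[(t+14)(11.2+t)] gives 14(11.2+t) = t(t+14), so t² = 14×11.2 = 156.8.
t* = √156.8 = 12.52 min.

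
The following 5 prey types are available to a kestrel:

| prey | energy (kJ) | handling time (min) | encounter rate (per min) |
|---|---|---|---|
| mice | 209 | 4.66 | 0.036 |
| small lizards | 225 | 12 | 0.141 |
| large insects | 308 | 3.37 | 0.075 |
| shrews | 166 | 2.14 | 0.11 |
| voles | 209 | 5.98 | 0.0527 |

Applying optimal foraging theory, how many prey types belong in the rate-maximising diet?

4

Rank by E/h (kJ/min): large insects 91.4, shrews 77.6, mice 44.8, voles 34.9, small lizards 18.8. Include each in turn until the next type's E/h falls below the running intake rate.
Rate on top 1: 18.44. shrews: 77.6 > 18.44 → include.
Rate on top 2: 27.79. mice: 44.8 > 27.79 → include.
Rate on top 3: 29.52. voles: 34.9 > 29.52 → include.
Rate on top 4: 30.39. small lizards: 18.8 < 30.39 → exclude; stop.
Optimal diet: large insects, shrews, mice, voles — 4 of 5 types.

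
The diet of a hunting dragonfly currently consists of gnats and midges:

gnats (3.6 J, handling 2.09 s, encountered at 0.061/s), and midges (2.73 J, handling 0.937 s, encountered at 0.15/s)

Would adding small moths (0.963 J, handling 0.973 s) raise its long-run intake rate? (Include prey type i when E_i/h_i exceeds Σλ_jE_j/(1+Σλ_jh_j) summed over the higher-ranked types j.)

On gnats and midges alone, R = ΣλE/(1+Σλh) = 0.6291/1.268 = 0.4961 J/s.
Profitability of small moths: 0.963/0.973 = 0.9897 J/s.
0.9897 > 0.4961, so adding small moths raises the average — include it.

Yes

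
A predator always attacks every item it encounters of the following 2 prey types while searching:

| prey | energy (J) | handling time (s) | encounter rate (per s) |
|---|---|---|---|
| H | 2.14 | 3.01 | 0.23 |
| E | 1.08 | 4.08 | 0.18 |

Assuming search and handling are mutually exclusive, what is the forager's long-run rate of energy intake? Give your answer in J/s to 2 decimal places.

Energy encountered per unit search time: 0.23×2.14 + 0.18×1.08 = 0.6866 J/s.
Handling time per unit search time: 0.23×3.01 + 0.18×4.08 = 1.427.
Rate = 0.6866/(1 + 1.427) = 0.2829 J/s.

0.28 J/s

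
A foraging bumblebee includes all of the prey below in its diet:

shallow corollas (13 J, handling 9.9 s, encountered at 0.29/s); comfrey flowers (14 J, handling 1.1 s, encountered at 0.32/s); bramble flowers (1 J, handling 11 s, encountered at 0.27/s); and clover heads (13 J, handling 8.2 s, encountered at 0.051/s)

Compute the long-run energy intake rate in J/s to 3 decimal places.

R = Σλ_iE_i / (1 + Σλ_ih_i)
Numerator: 0.29×13 + 0.32×14 + 0.27×1 + 0.051×13 = 9.183
Denominator: 1 + 0.29×9.9 + 0.32×1.1 + 0.27×11 + 0.051×8.2 = 7.611
R = 9.183/7.611 = 1.207 J/s

1.207 J/s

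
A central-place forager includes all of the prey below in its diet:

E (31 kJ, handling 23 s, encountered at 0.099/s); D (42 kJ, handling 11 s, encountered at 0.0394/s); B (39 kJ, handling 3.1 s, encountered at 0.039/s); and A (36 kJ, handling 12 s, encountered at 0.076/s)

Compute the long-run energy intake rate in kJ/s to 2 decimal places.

1.89 kJ/s

R = Σλ_iE_i / (1 + Σλ_ih_i)
Numerator: 0.099×31 + 0.0394×42 + 0.039×39 + 0.076×36 = 8.981
Denominator: 1 + 0.099×23 + 0.0394×11 + 0.039×3.1 + 0.076×12 = 4.743
R = 8.981/4.743 = 1.893 kJ/s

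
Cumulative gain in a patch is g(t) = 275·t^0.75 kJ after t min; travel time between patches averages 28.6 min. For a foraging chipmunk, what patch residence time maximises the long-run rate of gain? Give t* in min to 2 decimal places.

By the marginal value theorem, leave when the instantaneous gain rate g'(t) equals the habitat-wide average g(t)/(T + t).
g'(t) = 0.75·275·t^-0.25. Setting 0.75·275·t^-0.25 = 275·t^0.75/(28.6+t) gives 0.75(28.6+t) = t, so 0.25·t = 0.75×28.6.
t* = 0.75×28.6/0.25 = 85.8 min.

85.80 min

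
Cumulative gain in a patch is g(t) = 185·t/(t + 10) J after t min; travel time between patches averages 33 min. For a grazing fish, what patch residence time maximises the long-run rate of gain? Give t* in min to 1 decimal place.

Maximise g(t)/(T+t): set derivative to zero → g'(t)(T+t) = g(t).
g'(t) = 185·10/(t + 10)². Setting 185·10/(t+10)² = 185t/[(t+10)(33+t)] gives 10(33+t) = t(t+10), so t² = 10×33 = 330.
t* = √330 = 18.17 min.

18.2 min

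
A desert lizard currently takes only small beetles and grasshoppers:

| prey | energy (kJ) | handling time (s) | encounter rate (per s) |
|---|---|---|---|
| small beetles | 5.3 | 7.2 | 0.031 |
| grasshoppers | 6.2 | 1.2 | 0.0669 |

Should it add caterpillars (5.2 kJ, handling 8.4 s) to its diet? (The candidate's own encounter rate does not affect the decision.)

Yes

Intake rate on the current diet: R = (0.031×5.3 + 0.0669×6.2) / (1 + 0.031×7.2 + 0.0669×1.2) = 0.5791/1.303 = 0.4443 kJ/s.
caterpillars: E/h = 5.2/8.4 = 0.619 kJ/s.
0.619 > 0.4443, so adding caterpillars raises the average — include it.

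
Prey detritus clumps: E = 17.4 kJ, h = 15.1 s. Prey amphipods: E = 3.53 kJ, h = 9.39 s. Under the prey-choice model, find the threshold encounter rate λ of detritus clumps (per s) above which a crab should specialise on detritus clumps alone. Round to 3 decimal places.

At the threshold, the rate on detritus clumps alone equals the profitability of amphipods: λ·17.4/(1 + λ·15.1) = 3.53/9.39 = 0.3759.
Rearranging, λ(17.4 − 0.3759×15.1) = 0.3759, so λ = 0.3759/11.72 = 0.03207 per s.

0.032 per s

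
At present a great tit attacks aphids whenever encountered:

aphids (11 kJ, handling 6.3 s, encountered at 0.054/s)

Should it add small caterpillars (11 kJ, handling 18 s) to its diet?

Intake rate on the current diet: R = (0.054×11) / (1 + 0.054×6.3) = 0.594/1.34 = 0.4432 kJ/s.
small caterpillars: E/h = 11/18 = 0.6111 kJ/s.
0.6111 > 0.4432, so adding small caterpillars raises the average — include it.

Yes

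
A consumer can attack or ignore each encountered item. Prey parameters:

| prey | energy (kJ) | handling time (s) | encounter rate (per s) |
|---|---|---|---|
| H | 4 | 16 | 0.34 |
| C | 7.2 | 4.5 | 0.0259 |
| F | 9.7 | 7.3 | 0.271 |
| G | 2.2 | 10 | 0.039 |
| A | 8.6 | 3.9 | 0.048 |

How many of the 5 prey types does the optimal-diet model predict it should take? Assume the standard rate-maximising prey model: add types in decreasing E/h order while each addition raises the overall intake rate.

3

Profitabilities (E/h, kJ/s): A 2.21, C 1.6, F 1.33, H 0.25, G 0.22. Add prey in this order while the next type's profitability exceeds the intake rate on those already taken.
Rate on top 1: 0.3477. C: 1.6 > 0.3477 → include.
Rate on top 2: 0.4597. F: 1.33 > 0.4597 → include.
Rate on top 3: 0.9835. H: 0.25 < 0.9835 → exclude; stop.
Optimal diet: A, C, F — 3 of 5 types.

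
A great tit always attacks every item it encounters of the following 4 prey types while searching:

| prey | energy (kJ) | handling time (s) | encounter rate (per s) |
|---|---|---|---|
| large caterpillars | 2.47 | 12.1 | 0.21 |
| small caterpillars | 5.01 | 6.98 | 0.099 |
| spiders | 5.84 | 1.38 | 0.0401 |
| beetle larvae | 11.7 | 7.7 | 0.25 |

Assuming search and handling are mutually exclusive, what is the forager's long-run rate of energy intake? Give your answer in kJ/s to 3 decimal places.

Energy encountered per unit search time: 0.21×2.47 + 0.099×5.01 + 0.0401×5.84 + 0.25×11.7 = 4.174 kJ/s.
Handling time per unit search time: 0.21×12.1 + 0.099×6.98 + 0.0401×1.38 + 0.25×7.7 = 5.212.
Rate = 4.174/(1 + 5.212) = 0.6719 kJ/s.

0.672 kJ/s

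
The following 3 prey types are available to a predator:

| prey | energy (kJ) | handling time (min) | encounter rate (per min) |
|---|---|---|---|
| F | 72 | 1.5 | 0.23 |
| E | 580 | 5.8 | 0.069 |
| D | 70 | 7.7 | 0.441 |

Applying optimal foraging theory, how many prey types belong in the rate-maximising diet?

Profitabilities (E/h, kJ/min): E 100, F 48, D 9.09. Add prey in this order while the next type's profitability exceeds the intake rate on those already taken.
Rate on top 1: 28.58. F: 48 > 28.58 → include.
Rate on top 2: 32.42. D: 9.09 < 32.42 → exclude; stop.
Optimal diet: E, F — 2 of 3 types.

2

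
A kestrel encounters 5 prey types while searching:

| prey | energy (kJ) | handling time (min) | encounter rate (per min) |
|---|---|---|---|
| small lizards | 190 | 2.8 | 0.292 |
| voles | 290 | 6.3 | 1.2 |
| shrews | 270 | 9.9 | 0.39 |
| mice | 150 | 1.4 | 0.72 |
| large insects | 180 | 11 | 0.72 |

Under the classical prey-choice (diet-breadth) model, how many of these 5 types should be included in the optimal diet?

2

Profitabilities (E/h, kJ/min): mice 107, small lizards 67.9, voles 46, shrews 27.3, large insects 16.4. Add prey in this order while the next type's profitability exceeds the intake rate on those already taken.
Rate on top 1: 53.78. small lizards: 67.9 > 53.78 → include.
Rate on top 2: 57.86. voles: 46 < 57.86 → exclude; stop.
Optimal diet: mice, small lizards — 2 of 5 types.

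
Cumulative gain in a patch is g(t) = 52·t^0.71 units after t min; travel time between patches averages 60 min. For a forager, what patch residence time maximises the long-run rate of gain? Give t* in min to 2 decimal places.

Maximise g(t)/(T+t): set derivative to zero → g'(t)(T+t) = g(t).
g'(t) = 0.71·52·t^-0.29. Setting 0.71·52·t^-0.29 = 52·t^0.71/(60+t) gives 0.71(60+t) = t, so 0.29·t = 0.71×60.
t* = 0.71×60/0.29 = 146.9 min.

146.90 min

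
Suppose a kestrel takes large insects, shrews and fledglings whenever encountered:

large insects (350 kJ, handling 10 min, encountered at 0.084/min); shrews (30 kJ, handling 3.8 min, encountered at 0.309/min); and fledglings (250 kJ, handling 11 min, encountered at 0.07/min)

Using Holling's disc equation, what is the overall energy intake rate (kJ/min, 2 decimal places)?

14.84 kJ/min

R = (0.084×350 + 0.309×30 + 0.07×250) / (1 + 0.084×10 + 0.309×3.8 + 0.07×11) = 56.17/3.784 = 14.84 kJ/min.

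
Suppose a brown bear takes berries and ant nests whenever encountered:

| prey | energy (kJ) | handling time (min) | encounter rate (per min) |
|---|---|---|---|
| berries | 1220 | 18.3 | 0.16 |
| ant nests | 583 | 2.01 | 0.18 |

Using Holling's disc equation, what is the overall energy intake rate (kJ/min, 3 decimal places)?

69.966 kJ/min

R = Σλ_iE_i / (1 + Σλ_ih_i)
Numerator: 0.16×1220 + 0.18×583 = 300.1
Denominator: 1 + 0.16×18.3 + 0.18×2.01 = 4.29
R = 300.1/4.29 = 69.97 kJ/min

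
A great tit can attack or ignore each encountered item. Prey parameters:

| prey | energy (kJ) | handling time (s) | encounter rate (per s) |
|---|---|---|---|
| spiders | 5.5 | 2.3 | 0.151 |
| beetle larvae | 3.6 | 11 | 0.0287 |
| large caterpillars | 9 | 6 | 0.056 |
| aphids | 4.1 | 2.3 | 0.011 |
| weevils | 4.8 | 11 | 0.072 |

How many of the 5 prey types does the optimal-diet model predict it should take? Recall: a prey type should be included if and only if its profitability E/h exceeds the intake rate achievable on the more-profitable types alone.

Profitabilities (E/h, kJ/s): spiders 2.39, aphids 1.78, large caterpillars 1.5, weevils 0.436, beetle larvae 0.327. Add prey in this order while the next type's profitability exceeds the intake rate on those already taken.
Rate on top 1: 0.6164. aphids: 1.78 > 0.6164 → include.
Rate on top 2: 0.6379. large caterpillars: 1.5 > 0.6379 → include.
Rate on top 3: 0.8074. weevils: 0.436 < 0.8074 → exclude; stop.
Optimal diet: spiders, aphids, large caterpillars — 3 of 5 types.

3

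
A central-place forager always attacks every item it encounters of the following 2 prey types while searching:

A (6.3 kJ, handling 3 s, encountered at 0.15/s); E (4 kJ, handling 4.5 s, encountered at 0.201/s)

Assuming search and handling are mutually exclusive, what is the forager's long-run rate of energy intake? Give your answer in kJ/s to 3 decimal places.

R = Σλ_iE_i / (1 + Σλ_ih_i)
Numerator: 0.15×6.3 + 0.201×4 = 1.749
Denominator: 1 + 0.15×3 + 0.201×4.5 = 2.354
R = 1.749/2.354 = 0.7428 kJ/s

0.743 kJ/s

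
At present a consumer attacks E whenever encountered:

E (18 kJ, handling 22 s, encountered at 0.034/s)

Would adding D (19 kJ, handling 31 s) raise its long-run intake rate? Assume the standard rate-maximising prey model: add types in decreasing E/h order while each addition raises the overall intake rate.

Current rate: (0.034×18)/(1 + 0.034×22) = 0.3501 kJ/s.
Profitability of D: 19/31 = 0.6129 kJ/s.
Since 0.6129 > R, including D increases the long-run rate.

Yes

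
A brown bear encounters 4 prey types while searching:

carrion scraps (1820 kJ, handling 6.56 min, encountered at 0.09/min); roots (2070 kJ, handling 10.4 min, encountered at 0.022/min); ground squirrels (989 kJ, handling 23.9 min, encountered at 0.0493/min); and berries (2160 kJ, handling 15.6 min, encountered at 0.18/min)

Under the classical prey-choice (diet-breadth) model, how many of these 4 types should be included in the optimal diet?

3

Rank by E/h (kJ/min): carrion scraps 277, roots 199, berries 138, ground squirrels 41.4. Include each in turn until the next type's E/h falls below the running intake rate.
Rate on top 1: 103. roots: 199 > 103 → include.
Rate on top 2: 115.1. berries: 138 > 115.1 → include.
Rate on top 3: 129.3. ground squirrels: 41.4 < 129.3 → exclude; stop.
Optimal diet: carrion scraps, roots, berries — 3 of 4 types.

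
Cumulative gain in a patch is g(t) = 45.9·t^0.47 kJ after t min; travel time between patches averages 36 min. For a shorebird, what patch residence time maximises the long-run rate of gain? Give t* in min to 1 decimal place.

31.9 min

Optimal t* satisfies g'(t*) = g(t*)/(T + t*).
g'(t) = 0.47·45.9·t^-0.53. Setting 0.47·45.9·t^-0.53 = 45.9·t^0.47/(36+t) gives 0.47(36+t) = t, so 0.53·t = 0.47×36.
t* = 0.47×36/0.53 = 31.92 min.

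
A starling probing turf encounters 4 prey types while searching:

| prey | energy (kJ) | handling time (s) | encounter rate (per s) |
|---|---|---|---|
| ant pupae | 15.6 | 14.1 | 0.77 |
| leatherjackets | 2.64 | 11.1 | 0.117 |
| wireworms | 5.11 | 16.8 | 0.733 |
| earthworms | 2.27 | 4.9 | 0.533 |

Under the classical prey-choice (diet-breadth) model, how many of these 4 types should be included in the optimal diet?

1

Profitabilities (E/h, kJ/s): ant pupae 1.11, earthworms 0.463, wireworms 0.304, leatherjackets 0.238. Add prey in this order while the next type's profitability exceeds the intake rate on those already taken.
Rate on top 1: 1.013. earthworms: 0.463 < 1.013 → exclude; stop.
Optimal diet: ant pupae — 1 of 4 types.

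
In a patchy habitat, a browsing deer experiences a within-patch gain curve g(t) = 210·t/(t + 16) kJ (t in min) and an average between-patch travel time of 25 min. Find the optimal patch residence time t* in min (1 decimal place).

20.0 min

Optimal t* satisfies g'(t*) = g(t*)/(T + t*).
g'(t) = 210·16/(t + 16)². Setting 210·16/(t+16)² = 210t/[(t+16)(25+t)] gives 16(25+t) = t(t+16), so t² = 16×25 = 400.
t* = √400 = 20 min.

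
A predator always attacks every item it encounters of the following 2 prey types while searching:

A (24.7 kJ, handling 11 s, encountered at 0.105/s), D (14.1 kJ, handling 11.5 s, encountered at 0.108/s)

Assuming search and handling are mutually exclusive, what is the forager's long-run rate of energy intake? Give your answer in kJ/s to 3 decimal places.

R = (0.105×24.7 + 0.108×14.1) / (1 + 0.105×11 + 0.108×11.5) = 4.116/3.397 = 1.212 kJ/s.

1.212 kJ/s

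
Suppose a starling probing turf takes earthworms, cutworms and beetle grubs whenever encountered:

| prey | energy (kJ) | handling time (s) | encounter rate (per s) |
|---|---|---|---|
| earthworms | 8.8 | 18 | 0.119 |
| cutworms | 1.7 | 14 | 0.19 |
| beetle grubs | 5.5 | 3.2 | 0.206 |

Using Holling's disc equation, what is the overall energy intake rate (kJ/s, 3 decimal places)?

0.387 kJ/s

R = Σλ_iE_i / (1 + Σλ_ih_i)
Numerator: 0.119×8.8 + 0.19×1.7 + 0.206×5.5 = 2.503
Denominator: 1 + 0.119×18 + 0.19×14 + 0.206×3.2 = 6.461
R = 2.503/6.461 = 0.3874 kJ/s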